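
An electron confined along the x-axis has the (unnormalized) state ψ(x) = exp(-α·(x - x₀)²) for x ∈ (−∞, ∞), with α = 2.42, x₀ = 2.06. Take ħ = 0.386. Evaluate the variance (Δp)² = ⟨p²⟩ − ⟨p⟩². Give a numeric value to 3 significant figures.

Compute ⟨p⟩ and ⟨p²⟩ separately; (Δp)² = ⟨p²⟩ − ⟨p⟩².
Gaussian moments (u = x − x₀): ∫u^(2j)·e^(−2αu²) du = (2j−1)!!/(4α)^j · √(π/(2α)), odd powers integrate to 0; here √(π/(2α)) = 0.80566. Derivatives: d/dx e^(−αu²) = −2αu·e^(−αu²), d²/dx² e^(−αu²) = (4α²u² − 2α)·e^(−αu²).
Normalization: ∫|ψ|² dx = 0.80566.
⟨p⟩ = 0.0000 and ⟨p²⟩ = 0.36057.
(Δp)² = 0.36057 − (0.0000)² = 0.36057.

0.361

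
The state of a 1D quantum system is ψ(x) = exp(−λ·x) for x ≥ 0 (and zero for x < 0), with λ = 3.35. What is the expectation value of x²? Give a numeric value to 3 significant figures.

⟨x²⟩ = ∫ x²·|ψ|² dx / ∫|ψ|² dx (integrals over the domain).
Every integrand reduces to terms xʲ·e^(−2λx) on [0, ∞); use ∫₀^∞ xʲ·e^(−2λx) dx = j!/(2λ)^(j+1).
State is unnormalized: ∫|ψ|² dx = 0.14925, and ∫ψ*·x²·ψ dx = 0.0066498, so ⟨x²⟩ = 0.0066498 / 0.14925.
⟨x²⟩ = 0.044553.

0.0446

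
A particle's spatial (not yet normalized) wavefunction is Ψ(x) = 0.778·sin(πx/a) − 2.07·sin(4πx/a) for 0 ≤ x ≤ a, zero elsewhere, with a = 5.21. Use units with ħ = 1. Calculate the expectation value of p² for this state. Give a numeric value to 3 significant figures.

p² Ψ = −ħ² d²Ψ/dx²; ⟨p²⟩ = −ħ² ∫ Ψ*·Ψ'' dx / ∫|Ψ|² dx.
d²/dx² sin(jπx/a) = −(jπ/a)²·sin(jπx/a); on 0 ≤ x ≤ a, ∫sin²(jπx/a) dx = a/2 and ∫sin(jπx/a)·sin(lπx/a) dx = 0 for j ≠ l, so only diagonal terms survive in ∫|Ψ|² and ∫Ψ·Ψ″; ∫Ψ·Ψ′ dx = [Ψ²/2] between the walls = 0.
State is unnormalized: ∫|Ψ|² dx = 12.739, and ∫Ψ*·(−ħ² Ψ'') dx = 65.510, so ⟨p²⟩ = 65.510 / 12.739.
⟨p²⟩ = 5.1425.

5.14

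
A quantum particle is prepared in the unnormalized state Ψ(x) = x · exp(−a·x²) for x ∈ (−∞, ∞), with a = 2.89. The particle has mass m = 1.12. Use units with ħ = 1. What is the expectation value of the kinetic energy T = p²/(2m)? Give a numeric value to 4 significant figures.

3.871

T = −(ħ²/2m) d²/dx², so ⟨T⟩ = −(ħ²/2m) ∫ Ψ*·Ψ'' dx / ∫|Ψ|² dx; with m = 1.12.
Expand each integrand as polynomial × e^(−2ax²) and use ∫x^(2j)·e^(−2ax²) dx = (2j−1)!!/(4a)^j · √(π/(2a)), odd powers → 0; here √(π/(2a)) = 0.73724. Differentiate with the product rule, d/dx e^(−ax²) = −2ax·e^(−ax²).
State is unnormalized: ∫|Ψ|² dx = 0.063775, and ∫Ψ*·(−ħ²/2m · Ψ'') dx = 0.24684, so ⟨T⟩ = 0.24684 / 0.063775.
⟨T⟩ = 3.8705.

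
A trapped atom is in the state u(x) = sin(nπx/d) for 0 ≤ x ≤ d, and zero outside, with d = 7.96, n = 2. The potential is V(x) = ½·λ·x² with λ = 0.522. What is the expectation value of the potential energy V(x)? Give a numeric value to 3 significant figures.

⟨V⟩ = ∫ V(x)·|u|² dx / ∫|u|² dx.
With sin²θ = (1 − cos2θ)/2 on 0 ≤ x ≤ d: ∫sin²(nπx/d) dx = d/2, ∫x·sin²(nπx/d) dx = d²/4, ∫x²·sin²(nπx/d) dx = d³·(1/6 − 1/(4n²π²)); higher powers xᵏ the same way, integrating xᵏ·cos(2nπx/d) by parts.
State is unnormalized: ∫|u|² dx = 3.9800, and ∫u*·V(x)·u dx = 21.106, so ⟨V⟩ = 21.106 / 3.9800.
⟨V⟩ = 5.3030.

5.30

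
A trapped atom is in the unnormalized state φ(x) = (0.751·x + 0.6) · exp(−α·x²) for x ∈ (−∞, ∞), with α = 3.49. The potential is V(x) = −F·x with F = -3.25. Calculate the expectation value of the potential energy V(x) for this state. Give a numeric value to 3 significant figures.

⟨V⟩ = ∫ V(x)·|φ|² dx / ∫|φ|² dx.
Expand each integrand as polynomial × e^(−2αx²) and use ∫x^(2j)·e^(−2αx²) dx = (2j−1)!!/(4α)^j · √(π/(2α)), odd powers → 0; here √(π/(2α)) = 0.67088.
State is unnormalized: ∫|φ|² dx = 0.26862, and ∫φ*·V(x)·φ dx = 0.14076, so ⟨V⟩ = 0.14076 / 0.26862.
⟨V⟩ = 0.52399.

0.524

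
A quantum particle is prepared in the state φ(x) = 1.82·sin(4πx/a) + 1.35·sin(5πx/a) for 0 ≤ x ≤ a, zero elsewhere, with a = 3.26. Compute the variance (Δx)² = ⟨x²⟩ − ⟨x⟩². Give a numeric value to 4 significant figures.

Compute ⟨x⟩ and ⟨x²⟩ separately, then (Δx)² = ⟨x²⟩ − ⟨x⟩².
On 0 ≤ x ≤ a (j ≠ l): ∫sin²(jπx/a) dx = a/2, ∫sin(jπx/a)·sin(lπx/a) dx = 0; diagonal moments ∫x·sin²(jπx/a) dx = a²/4, ∫x²·sin²(jπx/a) dx = a³·(1/6 − 1/(4j²π²)); cross terms ∫x·sin(jπx/a)·sin(lπx/a) dx = 0 for j + l even and −4jla²/(π²(j² − l²)²) for j + l odd, ∫x²·sin(jπx/a)·sin(lπx/a) dx = (−1)^(j+l)·4jla³/(π²(j² − l²)²); higher powers the same way via product-to-sum and parts.
Normalization: ∫|φ|² dx = 8.3699.
⟨x⟩ = 1.0056 and ⟨x²⟩ = 1.4777.
(Δx)² = 1.4777 − (1.0056)² = 0.46642.

0.4664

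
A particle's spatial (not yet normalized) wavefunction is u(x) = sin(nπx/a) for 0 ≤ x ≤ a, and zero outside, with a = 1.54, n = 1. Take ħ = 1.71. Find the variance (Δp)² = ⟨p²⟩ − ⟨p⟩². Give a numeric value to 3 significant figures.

Compute ⟨p⟩ and ⟨p²⟩ separately; (Δp)² = ⟨p²⟩ − ⟨p⟩².
d/dx sin(nπx/a) = (nπ/a)·cos(nπx/a) and d²/dx² sin(nπx/a) = −(nπ/a)²·sin(nπx/a); on 0 ≤ x ≤ a, ∫sin²(nπx/a) dx = a/2 and ∫sin(nπx/a)·cos(nπx/a) dx = 0.
Normalization: ∫|u|² dx = 0.77000.
⟨p⟩ = 0.0000 and ⟨p²⟩ = 12.169.
(Δp)² = 12.169 − (0.0000)² = 12.169.

12.2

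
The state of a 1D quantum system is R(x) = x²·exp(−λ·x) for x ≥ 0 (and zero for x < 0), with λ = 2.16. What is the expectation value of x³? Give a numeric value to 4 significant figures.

2.605

⟨x³⟩ = ∫ x³·|R|² dx / ∫|R|² dx (integrals over the domain).
Every integrand reduces to terms xʲ·e^(−2λx) on [0, ∞); use ∫₀^∞ xʲ·e^(−2λx) dx = j!/(2λ)^(j+1).
State is unnormalized: ∫|R|² dx = 0.015951, and ∫R*·x³·R dx = 0.041549, so ⟨x³⟩ = 0.041549 / 0.015951.
⟨x³⟩ = 2.6048.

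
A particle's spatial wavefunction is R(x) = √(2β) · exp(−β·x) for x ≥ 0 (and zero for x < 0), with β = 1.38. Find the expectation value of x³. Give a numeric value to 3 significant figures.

0.285

⟨x³⟩ = ∫ x³·|R|² dx (integrals over the domain).
Every integrand reduces to terms xʲ·e^(−2βx) on [0, ∞); use ∫₀^∞ xʲ·e^(−2βx) dx = j!/(2β)^(j+1).
⟨x³⟩ = 0.28538.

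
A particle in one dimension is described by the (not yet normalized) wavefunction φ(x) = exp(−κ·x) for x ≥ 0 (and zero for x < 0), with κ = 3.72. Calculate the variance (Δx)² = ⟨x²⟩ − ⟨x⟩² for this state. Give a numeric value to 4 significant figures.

0.01807

Compute ⟨x⟩ and ⟨x²⟩ separately, then (Δx)² = ⟨x²⟩ − ⟨x⟩².
Every integrand reduces to terms xʲ·e^(−2κx) on [0, ∞); use ∫₀^∞ xʲ·e^(−2κx) dx = j!/(2κ)^(j+1).
Normalization: ∫|φ|² dx = 0.13441.
⟨x⟩ = 0.13441 and ⟨x²⟩ = 0.036131.
(Δx)² = 0.036131 − (0.13441)² = 0.018066.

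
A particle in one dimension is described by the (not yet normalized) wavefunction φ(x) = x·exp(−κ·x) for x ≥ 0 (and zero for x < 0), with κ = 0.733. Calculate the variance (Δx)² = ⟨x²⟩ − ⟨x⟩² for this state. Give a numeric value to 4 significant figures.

1.396

Compute ⟨x⟩ and ⟨x²⟩ separately, then (Δx)² = ⟨x²⟩ − ⟨x⟩².
Every integrand reduces to terms xʲ·e^(−2κx) on [0, ∞); use ∫₀^∞ xʲ·e^(−2κx) dx = j!/(2κ)^(j+1).
Normalization: ∫|φ|² dx = 0.63479.
⟨x⟩ = 2.0464 and ⟨x²⟩ = 5.5836.
(Δx)² = 5.5836 − (2.0464)² = 1.3959.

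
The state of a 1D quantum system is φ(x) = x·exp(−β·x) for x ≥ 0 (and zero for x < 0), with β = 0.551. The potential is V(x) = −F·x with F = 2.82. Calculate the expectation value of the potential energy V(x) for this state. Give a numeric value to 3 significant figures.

⟨V⟩ = ∫ V(x)·|φ|² dx / ∫|φ|² dx.
Every integrand reduces to terms xʲ·e^(−2βx) on [0, ∞); use ∫₀^∞ xʲ·e^(−2βx) dx = j!/(2β)^(j+1).
State is unnormalized: ∫|φ|² dx = 1.4945, and ∫φ*·V(x)·φ dx = -11.473, so ⟨V⟩ = -11.473 / 1.4945.
⟨V⟩ = -7.6770.

-7.68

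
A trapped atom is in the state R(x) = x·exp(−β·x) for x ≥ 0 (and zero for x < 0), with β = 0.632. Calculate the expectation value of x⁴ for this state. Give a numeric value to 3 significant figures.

141.

⟨x⁴⟩ = ∫ x⁴·|R|² dx / ∫|R|² dx (integrals over the domain).
Every integrand reduces to terms xʲ·e^(−2βx) on [0, ∞); use ∫₀^∞ xʲ·e^(−2βx) dx = j!/(2β)^(j+1).
State is unnormalized: ∫|R|² dx = 0.99035, and ∫R*·x⁴·R dx = 139.67, so ⟨x⁴⟩ = 139.67 / 0.99035.
⟨x⁴⟩ = 141.03.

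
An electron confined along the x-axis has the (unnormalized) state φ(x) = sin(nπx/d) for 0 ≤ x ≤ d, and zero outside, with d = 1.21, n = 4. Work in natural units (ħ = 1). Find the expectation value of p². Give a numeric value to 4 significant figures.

107.9

p² φ = −ħ² d²φ/dx²; ⟨p²⟩ = −ħ² ∫ φ*·φ'' dx / ∫|φ|² dx.
d/dx sin(nπx/d) = (nπ/d)·cos(nπx/d) and d²/dx² sin(nπx/d) = −(nπ/d)²·sin(nπx/d); on 0 ≤ x ≤ d, ∫sin²(nπx/d) dx = d/2 and ∫sin(nπx/d)·cos(nπx/d) dx = 0.
State is unnormalized: ∫|φ|² dx = 0.60500, and ∫φ*·(−ħ² φ'') dx = 65.254, so ⟨p²⟩ = 65.254 / 0.60500.
⟨p²⟩ = 107.86.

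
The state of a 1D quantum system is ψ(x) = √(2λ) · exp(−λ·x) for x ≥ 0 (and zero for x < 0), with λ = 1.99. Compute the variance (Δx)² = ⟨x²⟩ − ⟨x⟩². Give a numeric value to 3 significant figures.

0.0631

Compute ⟨x⟩ and ⟨x²⟩ separately, then (Δx)² = ⟨x²⟩ − ⟨x⟩².
Every integrand reduces to terms xʲ·e^(−2λx) on [0, ∞); use ∫₀^∞ xʲ·e^(−2λx) dx = j!/(2λ)^(j+1).
⟨x⟩ = 0.25126 and ⟨x²⟩ = 0.12626.
(Δx)² = 0.12626 − (0.25126)² = 0.063130.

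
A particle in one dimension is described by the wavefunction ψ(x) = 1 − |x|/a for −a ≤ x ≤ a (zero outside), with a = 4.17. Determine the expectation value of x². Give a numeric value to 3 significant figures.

1.74

⟨x²⟩ = ∫ x²·|ψ|² dx / ∫|ψ|² dx (integrals over the domain).
ψ is even, so ∫ over [−a, a] = 2∫₀ᵃ with ψ = 1 − x/a there: ∫₀ᵃ (1 − x/a)² dx = a/3, ∫₀ᵃ x²(1 − x/a)² dx = a³/30, ∫₀ᵃ x⁴(1 − x/a)² dx = a⁵/105.
State is unnormalized: ∫|ψ|² dx = 2.7800, and ∫ψ*·x²·ψ dx = 4.8341, so ⟨x²⟩ = 4.8341 / 2.7800.
⟨x²⟩ = 1.7389.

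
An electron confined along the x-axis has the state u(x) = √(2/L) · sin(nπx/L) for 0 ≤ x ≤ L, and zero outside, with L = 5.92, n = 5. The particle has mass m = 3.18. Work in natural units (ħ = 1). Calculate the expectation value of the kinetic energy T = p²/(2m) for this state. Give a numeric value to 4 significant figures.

1.107

T = −(ħ²/2m) d²/dx², so ⟨T⟩ = −(ħ²/2m) ∫ u*·u'' dx; with m = 3.18.
d/dx sin(nπx/L) = (nπ/L)·cos(nπx/L) and d²/dx² sin(nπx/L) = −(nπ/L)²·sin(nπx/L); on 0 ≤ x ≤ L, ∫sin²(nπx/L) dx = L/2 and ∫sin(nπx/L)·cos(nπx/L) dx = 0.
⟨T⟩ = 1.1070.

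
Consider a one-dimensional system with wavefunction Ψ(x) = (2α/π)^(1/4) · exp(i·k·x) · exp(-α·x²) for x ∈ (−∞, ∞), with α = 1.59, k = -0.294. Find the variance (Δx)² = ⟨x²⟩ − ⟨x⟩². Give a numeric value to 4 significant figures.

0.1572

Compute ⟨x⟩ and ⟨x²⟩ separately, then (Δx)² = ⟨x²⟩ − ⟨x⟩².
Gaussian moments: ∫x^(2j)·e^(−2αx²) dx = (2j−1)!!/(4α)^j · √(π/(2α)), odd powers integrate to 0; here √(π/(2α)) = 0.99394.
⟨x⟩ = 0.0000 and ⟨x²⟩ = 0.15723.
(Δx)² = 0.15723 − (0.0000)² = 0.15723.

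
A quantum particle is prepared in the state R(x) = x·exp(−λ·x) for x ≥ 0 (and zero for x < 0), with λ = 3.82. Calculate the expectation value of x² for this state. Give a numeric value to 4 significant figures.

⟨x²⟩ = ∫ x²·|R|² dx / ∫|R|² dx (integrals over the domain).
Every integrand reduces to terms xʲ·e^(−2λx) on [0, ∞); use ∫₀^∞ xʲ·e^(−2λx) dx = j!/(2λ)^(j+1).
State is unnormalized: ∫|R|² dx = 0.0044849, and ∫R*·x²·R dx = 0.00092203, so ⟨x²⟩ = 0.00092203 / 0.0044849.
⟨x²⟩ = 0.20559.

0.2056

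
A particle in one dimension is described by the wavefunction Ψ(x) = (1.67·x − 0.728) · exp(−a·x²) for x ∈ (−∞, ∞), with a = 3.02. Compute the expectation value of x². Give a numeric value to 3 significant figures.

⟨x²⟩ = ∫ x²·|Ψ|² dx / ∫|Ψ|² dx (integrals over the domain).
Expand each integrand as polynomial × e^(−2ax²) and use ∫x^(2j)·e^(−2ax²) dx = (2j−1)!!/(4a)^j · √(π/(2a)), odd powers → 0; here √(π/(2a)) = 0.72120.
State is unnormalized: ∫|Ψ|² dx = 0.54873, and ∫Ψ*·x²·Ψ dx = 0.072991, so ⟨x²⟩ = 0.072991 / 0.54873.
⟨x²⟩ = 0.13302.

0.133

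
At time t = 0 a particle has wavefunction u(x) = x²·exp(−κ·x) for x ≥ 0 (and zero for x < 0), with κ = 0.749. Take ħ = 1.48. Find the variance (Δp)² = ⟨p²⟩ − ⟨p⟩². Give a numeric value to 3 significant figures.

Compute ⟨p⟩ and ⟨p²⟩ separately; (Δp)² = ⟨p²⟩ − ⟨p⟩².
Differentiate x²·exp(−κ·x) with the product rule; every integrand then reduces to terms xʲ·e^(−2κx) on [0, ∞), with ∫₀^∞ xʲ·e^(−2κx) dx = j!/(2κ)^(j+1).
Normalization: ∫|u|² dx = 3.1816.
⟨p⟩ = 0.0000 and ⟨p²⟩ = 0.40961.
(Δp)² = 0.40961 − (0.0000)² = 0.40961.

0.410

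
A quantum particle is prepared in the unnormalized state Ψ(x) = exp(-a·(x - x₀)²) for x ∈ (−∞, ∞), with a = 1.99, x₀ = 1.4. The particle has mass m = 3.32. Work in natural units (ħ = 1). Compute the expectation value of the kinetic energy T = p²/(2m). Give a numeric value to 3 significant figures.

0.300

T = −(ħ²/2m) d²/dx², so ⟨T⟩ = −(ħ²/2m) ∫ Ψ*·Ψ'' dx / ∫|Ψ|² dx; with m = 3.32.
Gaussian moments (u = x − x₀): ∫u^(2j)·e^(−2au²) du = (2j−1)!!/(4a)^j · √(π/(2a)), odd powers integrate to 0; here √(π/(2a)) = 0.88845. Derivatives: d/dx e^(−au²) = −2au·e^(−au²), d²/dx² e^(−au²) = (4a²u² − 2a)·e^(−au²).
State is unnormalized: ∫|Ψ|² dx = 0.88845, and ∫Ψ*·(−ħ²/2m · Ψ'') dx = 0.26627, so ⟨T⟩ = 0.26627 / 0.88845.
⟨T⟩ = 0.29970.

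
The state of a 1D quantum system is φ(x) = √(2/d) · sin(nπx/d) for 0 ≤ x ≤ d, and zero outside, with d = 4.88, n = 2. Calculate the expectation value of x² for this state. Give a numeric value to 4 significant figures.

7.637

⟨x²⟩ = ∫ x²·|φ|² dx (integrals over the domain).
With sin²θ = (1 − cos2θ)/2 on 0 ≤ x ≤ d: ∫sin²(nπx/d) dx = d/2, ∫x·sin²(nπx/d) dx = d²/4, ∫x²·sin²(nπx/d) dx = d³·(1/6 − 1/(4n²π²)); higher powers xᵏ the same way, integrating xᵏ·cos(2nπx/d) by parts.
⟨x²⟩ = 7.6365.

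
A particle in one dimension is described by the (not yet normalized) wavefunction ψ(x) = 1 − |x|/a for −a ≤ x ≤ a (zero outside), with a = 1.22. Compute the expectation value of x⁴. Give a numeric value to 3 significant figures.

⟨x⁴⟩ = ∫ x⁴·|ψ|² dx / ∫|ψ|² dx (integrals over the domain).
ψ is even, so ∫ over [−a, a] = 2∫₀ᵃ with ψ = 1 − x/a there: ∫₀ᵃ (1 − x/a)² dx = a/3, ∫₀ᵃ x²(1 − x/a)² dx = a³/30, ∫₀ᵃ x⁴(1 − x/a)² dx = a⁵/105.
State is unnormalized: ∫|ψ|² dx = 0.81333, and ∫ψ*·x⁴·ψ dx = 0.051480, so ⟨x⁴⟩ = 0.051480 / 0.81333.
⟨x⁴⟩ = 0.063295.

0.0633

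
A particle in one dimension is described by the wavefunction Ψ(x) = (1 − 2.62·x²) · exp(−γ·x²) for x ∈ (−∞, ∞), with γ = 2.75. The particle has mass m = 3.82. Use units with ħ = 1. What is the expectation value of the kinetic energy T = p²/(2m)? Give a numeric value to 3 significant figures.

0.972

T = −(ħ²/2m) d²/dx², so ⟨T⟩ = −(ħ²/2m) ∫ Ψ*·Ψ'' dx / ∫|Ψ|² dx; with m = 3.82.
Expand each integrand as polynomial × e^(−2γx²) and use ∫x^(2j)·e^(−2γx²) dx = (2j−1)!!/(4γ)^j · √(π/(2γ)), odd powers → 0; here √(π/(2γ)) = 0.75578. Differentiate with the product rule, d/dx e^(−γx²) = −2γx·e^(−γx²).
State is unnormalized: ∫|Ψ|² dx = 0.52438, and ∫Ψ*·(−ħ²/2m · Ψ'') dx = 0.50966, so ⟨T⟩ = 0.50966 / 0.52438.
⟨T⟩ = 0.97193.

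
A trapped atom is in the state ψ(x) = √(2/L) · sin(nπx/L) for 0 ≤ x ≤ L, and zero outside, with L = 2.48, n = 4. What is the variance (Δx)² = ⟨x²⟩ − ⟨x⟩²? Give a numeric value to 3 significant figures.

0.493

Compute ⟨x⟩ and ⟨x²⟩ separately, then (Δx)² = ⟨x²⟩ − ⟨x⟩².
With sin²θ = (1 − cos2θ)/2 on 0 ≤ x ≤ L: ∫sin²(nπx/L) dx = L/2, ∫x·sin²(nπx/L) dx = L²/4, ∫x²·sin²(nπx/L) dx = L³·(1/6 − 1/(4n²π²)); higher powers xᵏ the same way, integrating xᵏ·cos(2nπx/L) by parts.
⟨x⟩ = 1.2400 and ⟨x²⟩ = 2.0307.
(Δx)² = 2.0307 − (1.2400)² = 0.49306.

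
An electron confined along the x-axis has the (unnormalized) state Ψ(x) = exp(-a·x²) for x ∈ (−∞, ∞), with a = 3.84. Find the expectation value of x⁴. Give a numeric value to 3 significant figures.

0.0127

⟨x⁴⟩ = ∫ x⁴·|Ψ|² dx / ∫|Ψ|² dx (integrals over the domain).
Gaussian moments: ∫x^(2j)·e^(−2ax²) dx = (2j−1)!!/(4a)^j · √(π/(2a)), odd powers integrate to 0; here √(π/(2a)) = 0.63958.
State is unnormalized: ∫|Ψ|² dx = 0.63958, and ∫Ψ*·x⁴·Ψ dx = 0.0081327, so ⟨x⁴⟩ = 0.0081327 / 0.63958.
⟨x⁴⟩ = 0.012716.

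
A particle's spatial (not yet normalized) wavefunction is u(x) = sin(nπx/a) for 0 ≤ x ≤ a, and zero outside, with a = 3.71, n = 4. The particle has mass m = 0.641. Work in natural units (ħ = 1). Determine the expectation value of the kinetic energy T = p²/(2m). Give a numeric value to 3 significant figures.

8.95

T = −(ħ²/2m) d²/dx², so ⟨T⟩ = −(ħ²/2m) ∫ u*·u'' dx / ∫|u|² dx; with m = 0.641.
d/dx sin(nπx/a) = (nπ/a)·cos(nπx/a) and d²/dx² sin(nπx/a) = −(nπ/a)²·sin(nπx/a); on 0 ≤ x ≤ a, ∫sin²(nπx/a) dx = a/2 and ∫sin(nπx/a)·cos(nπx/a) dx = 0.
State is unnormalized: ∫|u|² dx = 1.8550, and ∫u*·(−ħ²/2m · u'') dx = 16.601, so ⟨T⟩ = 16.601 / 1.8550.
⟨T⟩ = 8.9492.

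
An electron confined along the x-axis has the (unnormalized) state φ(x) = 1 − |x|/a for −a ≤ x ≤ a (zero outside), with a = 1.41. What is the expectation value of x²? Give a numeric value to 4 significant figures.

0.1988

⟨x²⟩ = ∫ x²·|φ|² dx / ∫|φ|² dx (integrals over the domain).
φ is even, so ∫ over [−a, a] = 2∫₀ᵃ with φ = 1 − x/a there: ∫₀ᵃ (1 − x/a)² dx = a/3, ∫₀ᵃ x²(1 − x/a)² dx = a³/30, ∫₀ᵃ x⁴(1 − x/a)² dx = a⁵/105.
State is unnormalized: ∫|φ|² dx = 0.94000, and ∫φ*·x²·φ dx = 0.18688, so ⟨x²⟩ = 0.18688 / 0.94000.
⟨x²⟩ = 0.19881.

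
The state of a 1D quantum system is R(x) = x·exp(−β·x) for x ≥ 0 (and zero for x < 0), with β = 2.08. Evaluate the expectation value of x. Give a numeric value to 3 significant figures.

0.721

⟨x⟩ = ∫ x·|R|² dx / ∫|R|² dx (integrals over the domain).
Every integrand reduces to terms xʲ·e^(−2βx) on [0, ∞); use ∫₀^∞ xʲ·e^(−2βx) dx = j!/(2β)^(j+1).
State is unnormalized: ∫|R|² dx = 0.027781, and ∫R*·x·R dx = 0.020034, so ⟨x⟩ = 0.020034 / 0.027781.
⟨x⟩ = 0.72115.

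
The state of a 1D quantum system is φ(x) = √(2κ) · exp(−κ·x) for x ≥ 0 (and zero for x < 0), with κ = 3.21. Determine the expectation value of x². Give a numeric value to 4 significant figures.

⟨x²⟩ = ∫ x²·|φ|² dx (integrals over the domain).
Every integrand reduces to terms xʲ·e^(−2κx) on [0, ∞); use ∫₀^∞ xʲ·e^(−2κx) dx = j!/(2κ)^(j+1).
⟨x²⟩ = 0.048524.

0.04852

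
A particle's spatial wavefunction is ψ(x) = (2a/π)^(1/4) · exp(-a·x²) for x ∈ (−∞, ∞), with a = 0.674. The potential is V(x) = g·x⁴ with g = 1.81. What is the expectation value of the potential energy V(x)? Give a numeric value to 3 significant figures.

0.747

⟨V⟩ = ∫ V(x)·|ψ|² dx.
Gaussian moments: ∫x^(2j)·e^(−2ax²) dx = (2j−1)!!/(4a)^j · √(π/(2a)), odd powers integrate to 0; here √(π/(2a)) = 1.5266.
⟨V⟩ = 0.74707.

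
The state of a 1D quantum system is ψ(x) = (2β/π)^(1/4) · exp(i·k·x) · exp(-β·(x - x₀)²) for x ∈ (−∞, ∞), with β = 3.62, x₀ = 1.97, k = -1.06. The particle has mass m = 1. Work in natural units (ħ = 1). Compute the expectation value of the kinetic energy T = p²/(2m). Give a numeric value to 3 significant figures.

2.37

T = −(ħ²/2m) d²/dx², so ⟨T⟩ = −(ħ²/2m) ∫ ψ*·ψ'' dx; with m = 1.
Gaussian moments (u = x − x₀): ∫u^(2j)·e^(−2βu²) du = (2j−1)!!/(4β)^j · √(π/(2β)), odd powers integrate to 0; here √(π/(2β)) = 0.65873. Derivatives: ψ′ = (ik − 2βu)·ψ, ψ″ = ((ik − 2βu)² − 2β)·ψ; the odd-in-u pieces drop out.
⟨T⟩ = 2.3718.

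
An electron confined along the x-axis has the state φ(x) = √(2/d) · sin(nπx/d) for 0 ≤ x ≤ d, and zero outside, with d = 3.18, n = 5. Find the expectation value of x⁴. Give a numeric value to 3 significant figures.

20.0

⟨x⁴⟩ = ∫ x⁴·|φ|² dx (integrals over the domain).
With sin²θ = (1 − cos2θ)/2 on 0 ≤ x ≤ d: ∫sin²(nπx/d) dx = d/2, ∫x·sin²(nπx/d) dx = d²/4, ∫x²·sin²(nπx/d) dx = d³·(1/6 − 1/(4n²π²)); higher powers xᵏ the same way, integrating xᵏ·cos(2nπx/d) by parts.
⟨x⁴⟩ = 20.040.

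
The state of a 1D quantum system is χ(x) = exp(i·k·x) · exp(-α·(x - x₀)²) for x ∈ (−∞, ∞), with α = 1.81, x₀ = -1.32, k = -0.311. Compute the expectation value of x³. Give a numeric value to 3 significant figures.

⟨x³⟩ = ∫ x³·|χ|² dx / ∫|χ|² dx (integrals over the domain).
Gaussian moments (u = x − x₀): ∫u^(2j)·e^(−2αu²) du = (2j−1)!!/(4α)^j · √(π/(2α)), odd powers integrate to 0; here √(π/(2α)) = 0.93158.
State is unnormalized: ∫|χ|² dx = 0.93158, and ∫χ*·x³·χ dx = -2.6521, so ⟨x³⟩ = -2.6521 / 0.93158.
⟨x³⟩ = -2.8469.

-2.85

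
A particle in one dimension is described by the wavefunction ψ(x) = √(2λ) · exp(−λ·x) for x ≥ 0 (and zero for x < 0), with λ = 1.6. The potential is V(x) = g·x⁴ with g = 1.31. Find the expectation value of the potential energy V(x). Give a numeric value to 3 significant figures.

⟨V⟩ = ∫ V(x)·|ψ|² dx.
Every integrand reduces to terms xʲ·e^(−2λx) on [0, ∞); use ∫₀^∞ xʲ·e^(−2λx) dx = j!/(2λ)^(j+1).
⟨V⟩ = 0.29984.

0.300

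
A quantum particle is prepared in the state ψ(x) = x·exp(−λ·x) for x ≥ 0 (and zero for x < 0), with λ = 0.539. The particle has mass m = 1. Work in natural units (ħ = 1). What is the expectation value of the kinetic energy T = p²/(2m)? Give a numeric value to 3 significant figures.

0.145

T = −(ħ²/2m) d²/dx², so ⟨T⟩ = −(ħ²/2m) ∫ ψ*·ψ'' dx / ∫|ψ|² dx; with m = 1.
Differentiate x·exp(−λ·x) with the product rule; every integrand then reduces to terms xʲ·e^(−2λx) on [0, ∞), with ∫₀^∞ xʲ·e^(−2λx) dx = j!/(2λ)^(j+1).
State is unnormalized: ∫|ψ|² dx = 1.5965, and ∫ψ*·(−ħ²/2m · ψ'') dx = 0.23191, so ⟨T⟩ = 0.23191 / 1.5965.
⟨T⟩ = 0.14526.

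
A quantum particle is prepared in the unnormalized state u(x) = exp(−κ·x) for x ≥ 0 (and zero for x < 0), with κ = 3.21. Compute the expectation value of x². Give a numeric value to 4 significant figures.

⟨x²⟩ = ∫ x²·|u|² dx / ∫|u|² dx (integrals over the domain).
Every integrand reduces to terms xʲ·e^(−2κx) on [0, ∞); use ∫₀^∞ xʲ·e^(−2κx) dx = j!/(2κ)^(j+1).
State is unnormalized: ∫|u|² dx = 0.15576, and ∫u*·x²·u dx = 0.0075583, so ⟨x²⟩ = 0.0075583 / 0.15576.
⟨x²⟩ = 0.048524.

0.04852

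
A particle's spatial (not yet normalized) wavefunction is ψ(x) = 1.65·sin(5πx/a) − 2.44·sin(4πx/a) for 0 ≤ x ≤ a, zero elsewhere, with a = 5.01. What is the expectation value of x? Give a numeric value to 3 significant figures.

3.44

⟨x⟩ = ∫ x·|ψ|² dx / ∫|ψ|² dx (integrals over the domain).
On 0 ≤ x ≤ a (j ≠ l): ∫sin²(jπx/a) dx = a/2, ∫sin(jπx/a)·sin(lπx/a) dx = 0; diagonal moments ∫x·sin²(jπx/a) dx = a²/4, ∫x²·sin²(jπx/a) dx = a³·(1/6 − 1/(4j²π²)); cross terms ∫x·sin(jπx/a)·sin(lπx/a) dx = 0 for j + l even and −4jla²/(π²(j² − l²)²) for j + l odd, ∫x²·sin(jπx/a)·sin(lπx/a) dx = (−1)^(j+l)·4jla³/(π²(j² − l²)²); higher powers the same way via product-to-sum and parts.
State is unnormalized: ∫|ψ|² dx = 21.734, and ∫ψ*·x·ψ dx = 74.668, so ⟨x⟩ = 74.668 / 21.734.
⟨x⟩ = 3.4356.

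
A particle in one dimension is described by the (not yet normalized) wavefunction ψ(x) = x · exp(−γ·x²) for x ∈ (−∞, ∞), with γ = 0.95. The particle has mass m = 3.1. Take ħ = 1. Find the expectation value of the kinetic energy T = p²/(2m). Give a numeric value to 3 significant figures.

T = −(ħ²/2m) d²/dx², so ⟨T⟩ = −(ħ²/2m) ∫ ψ*·ψ'' dx / ∫|ψ|² dx; with m = 3.1.
Expand each integrand as polynomial × e^(−2γx²) and use ∫x^(2j)·e^(−2γx²) dx = (2j−1)!!/(4γ)^j · √(π/(2γ)), odd powers → 0; here √(π/(2γ)) = 1.2859. Differentiate with the product rule, d/dx e^(−γx²) = −2γx·e^(−γx²).
State is unnormalized: ∫|ψ|² dx = 0.33839, and ∫ψ*·(−ħ²/2m · ψ'') dx = 0.15555, so ⟨T⟩ = 0.15555 / 0.33839.
⟨T⟩ = 0.45968.

0.460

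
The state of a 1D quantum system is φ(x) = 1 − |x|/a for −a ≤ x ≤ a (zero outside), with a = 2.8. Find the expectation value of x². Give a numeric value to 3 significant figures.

⟨x²⟩ = ∫ x²·|φ|² dx / ∫|φ|² dx (integrals over the domain).
φ is even, so ∫ over [−a, a] = 2∫₀ᵃ with φ = 1 − x/a there: ∫₀ᵃ (1 − x/a)² dx = a/3, ∫₀ᵃ x²(1 − x/a)² dx = a³/30, ∫₀ᵃ x⁴(1 − x/a)² dx = a⁵/105.
State is unnormalized: ∫|φ|² dx = 1.8667, and ∫φ*·x²·φ dx = 1.4635, so ⟨x²⟩ = 1.4635 / 1.8667.
⟨x²⟩ = 0.78400.

0.784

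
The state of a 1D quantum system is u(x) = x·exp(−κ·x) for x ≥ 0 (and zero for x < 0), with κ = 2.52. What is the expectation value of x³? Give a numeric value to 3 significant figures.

0.469

⟨x³⟩ = ∫ x³·|u|² dx / ∫|u|² dx (integrals over the domain).
Every integrand reduces to terms xʲ·e^(−2κx) on [0, ∞); use ∫₀^∞ xʲ·e^(−2κx) dx = j!/(2κ)^(j+1).
State is unnormalized: ∫|u|² dx = 0.015622, and ∫u*·x³·u dx = 0.0073215, so ⟨x³⟩ = 0.0073215 / 0.015622.
⟨x³⟩ = 0.46866.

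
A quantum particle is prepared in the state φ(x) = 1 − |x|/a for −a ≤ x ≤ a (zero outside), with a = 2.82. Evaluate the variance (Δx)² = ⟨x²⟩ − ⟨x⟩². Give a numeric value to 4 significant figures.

Compute ⟨x⟩ and ⟨x²⟩ separately, then (Δx)² = ⟨x²⟩ − ⟨x⟩².
φ is even, so ∫ over [−a, a] = 2∫₀ᵃ with φ = 1 − x/a there: ∫₀ᵃ (1 − x/a)² dx = a/3, ∫₀ᵃ x²(1 − x/a)² dx = a³/30, ∫₀ᵃ x⁴(1 − x/a)² dx = a⁵/105.
Normalization: ∫|φ|² dx = 1.8800.
⟨x⟩ = 0.0000 and ⟨x²⟩ = 0.79524.
(Δx)² = 0.79524 − (0.0000)² = 0.79524.

0.7952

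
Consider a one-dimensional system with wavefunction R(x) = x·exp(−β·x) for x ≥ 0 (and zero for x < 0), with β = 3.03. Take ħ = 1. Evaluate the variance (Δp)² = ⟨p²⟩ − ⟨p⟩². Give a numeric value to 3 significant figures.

Compute ⟨p⟩ and ⟨p²⟩ separately; (Δp)² = ⟨p²⟩ − ⟨p⟩².
Differentiate x·exp(−β·x) with the product rule; every integrand then reduces to terms xʲ·e^(−2βx) on [0, ∞), with ∫₀^∞ xʲ·e^(−2βx) dx = j!/(2β)^(j+1).
Normalization: ∫|R|² dx = 0.0089869.
⟨p⟩ = 0.0000 and ⟨p²⟩ = 9.1809.
(Δp)² = 9.1809 − (0.0000)² = 9.1809.

9.18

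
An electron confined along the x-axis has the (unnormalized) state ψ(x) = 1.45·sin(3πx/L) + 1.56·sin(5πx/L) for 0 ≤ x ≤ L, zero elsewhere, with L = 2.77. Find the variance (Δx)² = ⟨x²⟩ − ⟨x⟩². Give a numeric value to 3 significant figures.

Compute ⟨x⟩ and ⟨x²⟩ separately, then (Δx)² = ⟨x²⟩ − ⟨x⟩².
On 0 ≤ x ≤ L (j ≠ l): ∫sin²(jπx/L) dx = L/2, ∫sin(jπx/L)·sin(lπx/L) dx = 0; diagonal moments ∫x·sin²(jπx/L) dx = L²/4, ∫x²·sin²(jπx/L) dx = L³·(1/6 − 1/(4j²π²)); cross terms ∫x·sin(jπx/L)·sin(lπx/L) dx = 0 for j + l even and −4jlL²/(π²(j² − l²)²) for j + l odd, ∫x²·sin(jπx/L)·sin(lπx/L) dx = (−1)^(j+l)·4jlL³/(π²(j² − l²)²); higher powers the same way via product-to-sum and parts.
Normalization: ∫|ψ|² dx = 6.2825.
⟨x⟩ = 1.3850 and ⟨x²⟩ = 2.8927.
(Δx)² = 2.8927 − (1.3850)² = 0.97449.

0.974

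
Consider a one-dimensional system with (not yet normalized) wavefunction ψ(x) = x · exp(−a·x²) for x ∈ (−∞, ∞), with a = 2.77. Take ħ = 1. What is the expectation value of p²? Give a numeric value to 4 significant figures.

8.310

p² ψ = −ħ² d²ψ/dx²; ⟨p²⟩ = −ħ² ∫ ψ*·ψ'' dx / ∫|ψ|² dx.
Expand each integrand as polynomial × e^(−2ax²) and use ∫x^(2j)·e^(−2ax²) dx = (2j−1)!!/(4a)^j · √(π/(2a)), odd powers → 0; here √(π/(2a)) = 0.75304. Differentiate with the product rule, d/dx e^(−ax²) = −2ax·e^(−ax²).
State is unnormalized: ∫|ψ|² dx = 0.067964, and ∫ψ*·(−ħ² ψ'') dx = 0.56478, so ⟨p²⟩ = 0.56478 / 0.067964.
⟨p²⟩ = 8.3100.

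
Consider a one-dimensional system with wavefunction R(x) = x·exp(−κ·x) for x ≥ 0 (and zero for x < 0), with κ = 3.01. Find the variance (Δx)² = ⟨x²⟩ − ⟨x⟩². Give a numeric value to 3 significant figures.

Compute ⟨x⟩ and ⟨x²⟩ separately, then (Δx)² = ⟨x²⟩ − ⟨x⟩².
Every integrand reduces to terms xʲ·e^(−2κx) on [0, ∞); use ∫₀^∞ xʲ·e^(−2κx) dx = j!/(2κ)^(j+1).
Normalization: ∫|R|² dx = 0.0091673.
⟨x⟩ = 0.49834 and ⟨x²⟩ = 0.33112.
(Δx)² = 0.33112 − (0.49834)² = 0.082781.

0.0828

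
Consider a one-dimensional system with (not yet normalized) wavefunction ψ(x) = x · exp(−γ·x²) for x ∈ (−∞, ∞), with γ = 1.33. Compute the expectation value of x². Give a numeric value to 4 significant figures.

0.5639

⟨x²⟩ = ∫ x²·|ψ|² dx / ∫|ψ|² dx (integrals over the domain).
Expand each integrand as polynomial × e^(−2γx²) and use ∫x^(2j)·e^(−2γx²) dx = (2j−1)!!/(4γ)^j · √(π/(2γ)), odd powers → 0; here √(π/(2γ)) = 1.0868.
State is unnormalized: ∫|ψ|² dx = 0.20428, and ∫ψ*·x²·ψ dx = 0.11519, so ⟨x²⟩ = 0.11519 / 0.20428.
⟨x²⟩ = 0.56391.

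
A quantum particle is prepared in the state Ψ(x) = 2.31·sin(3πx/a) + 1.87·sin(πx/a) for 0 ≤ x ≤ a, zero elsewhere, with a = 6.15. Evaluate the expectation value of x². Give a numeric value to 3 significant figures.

⟨x²⟩ = ∫ x²·|Ψ|² dx / ∫|Ψ|² dx (integrals over the domain).
On 0 ≤ x ≤ a (j ≠ l): ∫sin²(jπx/a) dx = a/2, ∫sin(jπx/a)·sin(lπx/a) dx = 0; diagonal moments ∫x·sin²(jπx/a) dx = a²/4, ∫x²·sin²(jπx/a) dx = a³·(1/6 − 1/(4j²π²)); cross terms ∫x·sin(jπx/a)·sin(lπx/a) dx = 0 for j + l even and −4jla²/(π²(j² − l²)²) for j + l odd, ∫x²·sin(jπx/a)·sin(lπx/a) dx = (−1)^(j+l)·4jla³/(π²(j² − l²)²); higher powers the same way via product-to-sum and parts.
State is unnormalized: ∫|Ψ|² dx = 27.161, and ∫Ψ*·x²·Ψ dx = 356.52, so ⟨x²⟩ = 356.52 / 27.161.
⟨x²⟩ = 13.126.

13.1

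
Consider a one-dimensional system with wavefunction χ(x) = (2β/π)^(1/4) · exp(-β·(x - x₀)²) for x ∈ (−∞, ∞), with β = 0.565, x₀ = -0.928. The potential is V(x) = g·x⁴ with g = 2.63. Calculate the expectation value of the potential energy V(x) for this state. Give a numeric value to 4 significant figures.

⟨V⟩ = ∫ V(x)·|χ|² dx.
Gaussian moments (u = x − x₀): ∫u^(2j)·e^(−2βu²) du = (2j−1)!!/(4β)^j · √(π/(2β)), odd powers integrate to 0; here √(π/(2β)) = 1.6674.
⟨V⟩ = 9.5083.

9.508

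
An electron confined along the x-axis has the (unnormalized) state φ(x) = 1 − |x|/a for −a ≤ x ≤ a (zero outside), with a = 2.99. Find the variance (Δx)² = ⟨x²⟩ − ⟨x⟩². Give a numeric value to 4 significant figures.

Compute ⟨x⟩ and ⟨x²⟩ separately, then (Δx)² = ⟨x²⟩ − ⟨x⟩².
φ is even, so ∫ over [−a, a] = 2∫₀ᵃ with φ = 1 − x/a there: ∫₀ᵃ (1 − x/a)² dx = a/3, ∫₀ᵃ x²(1 − x/a)² dx = a³/30, ∫₀ᵃ x⁴(1 − x/a)² dx = a⁵/105.
Normalization: ∫|φ|² dx = 1.9933.
⟨x⟩ = 0.0000 and ⟨x²⟩ = 0.89401.
(Δx)² = 0.89401 − (0.0000)² = 0.89401.

0.8940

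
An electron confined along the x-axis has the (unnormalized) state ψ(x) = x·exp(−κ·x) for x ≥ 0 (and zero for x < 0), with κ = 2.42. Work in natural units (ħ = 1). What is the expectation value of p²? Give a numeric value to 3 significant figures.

p² ψ = −ħ² d²ψ/dx²; ⟨p²⟩ = −ħ² ∫ ψ*·ψ'' dx / ∫|ψ|² dx.
Differentiate x·exp(−κ·x) with the product rule; every integrand then reduces to terms xʲ·e^(−2κx) on [0, ∞), with ∫₀^∞ xʲ·e^(−2κx) dx = j!/(2κ)^(j+1).
State is unnormalized: ∫|ψ|² dx = 0.017640, and ∫ψ*·(−ħ² ψ'') dx = 0.10331, so ⟨p²⟩ = 0.10331 / 0.017640.
⟨p²⟩ = 5.8564.

5.86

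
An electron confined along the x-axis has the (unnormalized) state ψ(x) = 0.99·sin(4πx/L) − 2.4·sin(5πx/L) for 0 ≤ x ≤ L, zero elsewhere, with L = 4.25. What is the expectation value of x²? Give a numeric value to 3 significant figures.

8.53

⟨x²⟩ = ∫ x²·|ψ|² dx / ∫|ψ|² dx (integrals over the domain).
On 0 ≤ x ≤ L (j ≠ l): ∫sin²(jπx/L) dx = L/2, ∫sin(jπx/L)·sin(lπx/L) dx = 0; diagonal moments ∫x·sin²(jπx/L) dx = L²/4, ∫x²·sin²(jπx/L) dx = L³·(1/6 − 1/(4j²π²)); cross terms ∫x·sin(jπx/L)·sin(lπx/L) dx = 0 for j + l even and −4jlL²/(π²(j² − l²)²) for j + l odd, ∫x²·sin(jπx/L)·sin(lπx/L) dx = (−1)^(j+l)·4jlL³/(π²(j² − l²)²); higher powers the same way via product-to-sum and parts.
State is unnormalized: ∫|ψ|² dx = 14.323, and ∫ψ*·x²·ψ dx = 122.17, so ⟨x²⟩ = 122.17 / 14.323.
⟨x²⟩ = 8.5300.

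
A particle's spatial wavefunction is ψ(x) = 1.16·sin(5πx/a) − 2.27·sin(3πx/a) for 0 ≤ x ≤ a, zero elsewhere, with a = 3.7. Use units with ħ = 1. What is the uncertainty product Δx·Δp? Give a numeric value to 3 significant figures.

Δx = √(⟨x²⟩−⟨x⟩²), Δp = √(⟨p²⟩−⟨p⟩²).
On 0 ≤ x ≤ a (j ≠ l): ∫sin²(jπx/a) dx = a/2, ∫sin(jπx/a)·sin(lπx/a) dx = 0; diagonal moments ∫x·sin²(jπx/a) dx = a²/4, ∫x²·sin²(jπx/a) dx = a³·(1/6 − 1/(4j²π²)); cross terms ∫x·sin(jπx/a)·sin(lπx/a) dx = 0 for j + l even and −4jla²/(π²(j² − l²)²) for j + l odd, ∫x²·sin(jπx/a)·sin(lπx/a) dx = (−1)^(j+l)·4jla³/(π²(j² − l²)²); higher powers the same way via product-to-sum and parts. d²/dx² sin(jπx/a) = −(jπ/a)²·sin(jπx/a); on 0 ≤ x ≤ a, ∫sin²(jπx/a) dx = a/2 and ∫sin(jπx/a)·sin(lπx/a) dx = 0 for j ≠ l, so only diagonal terms survive in ∫|ψ|² and ∫ψ·ψ″; ∫ψ·ψ′ dx = [ψ²/2] between the walls = 0.
Normalization: ∫|ψ|² dx = 12.022.
⟨x⟩ = 1.8500, ⟨x²⟩ = 3.9696 ⇒ Δx = 0.73964.
⟨p⟩ = 0.0000, ⟨p²⟩ = 8.8769 ⇒ Δp = 2.9794.
Δx·Δp = 2.2037.

2.20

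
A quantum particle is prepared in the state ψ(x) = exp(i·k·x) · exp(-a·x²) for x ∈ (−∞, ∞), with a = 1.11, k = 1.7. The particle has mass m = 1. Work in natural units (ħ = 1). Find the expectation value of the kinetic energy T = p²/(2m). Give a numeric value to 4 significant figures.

2.000

T = −(ħ²/2m) d²/dx², so ⟨T⟩ = −(ħ²/2m) ∫ ψ*·ψ'' dx / ∫|ψ|² dx; with m = 1.
Gaussian moments: ∫x^(2j)·e^(−2ax²) dx = (2j−1)!!/(4a)^j · √(π/(2a)), odd powers integrate to 0; here √(π/(2a)) = 1.1896. Derivatives: ψ′ = (ik − 2ax)·ψ, ψ″ = ((ik − 2ax)² − 2a)·ψ; the odd-in-x pieces drop out.
State is unnormalized: ∫|ψ|² dx = 1.1896, and ∫ψ*·(−ħ²/2m · ψ'') dx = 2.3792, so ⟨T⟩ = 2.3792 / 1.1896.
⟨T⟩ = 2.0000.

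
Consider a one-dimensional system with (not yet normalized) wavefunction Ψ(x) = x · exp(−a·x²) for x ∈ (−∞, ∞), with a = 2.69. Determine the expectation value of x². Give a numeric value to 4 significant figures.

⟨x²⟩ = ∫ x²·|Ψ|² dx / ∫|Ψ|² dx (integrals over the domain).
Expand each integrand as polynomial × e^(−2ax²) and use ∫x^(2j)·e^(−2ax²) dx = (2j−1)!!/(4a)^j · √(π/(2a)), odd powers → 0; here √(π/(2a)) = 0.76416.
State is unnormalized: ∫|Ψ|² dx = 0.071019, and ∫Ψ*·x²·Ψ dx = 0.019801, so ⟨x²⟩ = 0.019801 / 0.071019.
⟨x²⟩ = 0.27881.

0.2788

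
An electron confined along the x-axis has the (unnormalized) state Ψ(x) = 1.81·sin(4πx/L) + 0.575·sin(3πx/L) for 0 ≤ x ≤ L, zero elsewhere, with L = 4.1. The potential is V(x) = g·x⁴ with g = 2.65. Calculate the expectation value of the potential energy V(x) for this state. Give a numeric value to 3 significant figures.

79.6

⟨V⟩ = ∫ V(x)·|Ψ|² dx / ∫|Ψ|² dx.
On 0 ≤ x ≤ L (j ≠ l): ∫sin²(jπx/L) dx = L/2, ∫sin(jπx/L)·sin(lπx/L) dx = 0; diagonal moments ∫x·sin²(jπx/L) dx = L²/4, ∫x²·sin²(jπx/L) dx = L³·(1/6 − 1/(4j²π²)); cross terms ∫x·sin(jπx/L)·sin(lπx/L) dx = 0 for j + l even and −4jlL²/(π²(j² − l²)²) for j + l odd, ∫x²·sin(jπx/L)·sin(lπx/L) dx = (−1)^(j+l)·4jlL³/(π²(j² − l²)²); higher powers the same way via product-to-sum and parts.
State is unnormalized: ∫|Ψ|² dx = 7.3938, and ∫Ψ*·V(x)·Ψ dx = 588.53, so ⟨V⟩ = 588.53 / 7.3938.
⟨V⟩ = 79.599.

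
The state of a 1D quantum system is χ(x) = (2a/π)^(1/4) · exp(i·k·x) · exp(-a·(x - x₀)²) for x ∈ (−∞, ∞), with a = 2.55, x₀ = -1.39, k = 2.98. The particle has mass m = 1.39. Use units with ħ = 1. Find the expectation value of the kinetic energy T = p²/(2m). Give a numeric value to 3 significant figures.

4.11

T = −(ħ²/2m) d²/dx², so ⟨T⟩ = −(ħ²/2m) ∫ χ*·χ'' dx; with m = 1.39.
Gaussian moments (u = x − x₀): ∫u^(2j)·e^(−2au²) du = (2j−1)!!/(4a)^j · √(π/(2a)), odd powers integrate to 0; here √(π/(2a)) = 0.78486. Derivatives: χ′ = (ik − 2au)·χ, χ″ = ((ik − 2au)² − 2a)·χ; the odd-in-u pieces drop out.
⟨T⟩ = 4.1117.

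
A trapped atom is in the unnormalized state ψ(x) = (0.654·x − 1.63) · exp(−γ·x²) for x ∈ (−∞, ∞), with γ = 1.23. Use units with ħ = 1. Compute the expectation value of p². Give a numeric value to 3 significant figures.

1.31

p² ψ = −ħ² d²ψ/dx²; ⟨p²⟩ = −ħ² ∫ ψ*·ψ'' dx / ∫|ψ|² dx.
Expand each integrand as polynomial × e^(−2γx²) and use ∫x^(2j)·e^(−2γx²) dx = (2j−1)!!/(4γ)^j · √(π/(2γ)), odd powers → 0; here √(π/(2γ)) = 1.1301. Differentiate with the product rule, d/dx e^(−γx²) = −2γx·e^(−γx²).
State is unnormalized: ∫|ψ|² dx = 3.1007, and ∫ψ*·(−ħ² ψ'') dx = 4.0556, so ⟨p²⟩ = 4.0556 / 3.1007.
⟨p²⟩ = 1.3079.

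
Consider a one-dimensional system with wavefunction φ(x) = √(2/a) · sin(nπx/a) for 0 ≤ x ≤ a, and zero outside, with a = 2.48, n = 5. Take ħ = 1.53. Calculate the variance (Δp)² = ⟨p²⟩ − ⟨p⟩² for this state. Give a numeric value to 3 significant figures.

Compute ⟨p⟩ and ⟨p²⟩ separately; (Δp)² = ⟨p²⟩ − ⟨p⟩².
d/dx sin(nπx/a) = (nπ/a)·cos(nπx/a) and d²/dx² sin(nπx/a) = −(nπ/a)²·sin(nπx/a); on 0 ≤ x ≤ a, ∫sin²(nπx/a) dx = a/2 and ∫sin(nπx/a)·cos(nπx/a) dx = 0.
⟨p⟩ = 0.0000 and ⟨p²⟩ = 93.912.
(Δp)² = 93.912 − (0.0000)² = 93.912.

93.9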